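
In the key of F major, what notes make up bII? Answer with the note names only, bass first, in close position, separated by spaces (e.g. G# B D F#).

bII is the Neapolitan chord — a major triad on the lowered second degree. In F major that root is Gb.
So the chord is Gb-Bb-Db, a major triad.

Gb Bb Db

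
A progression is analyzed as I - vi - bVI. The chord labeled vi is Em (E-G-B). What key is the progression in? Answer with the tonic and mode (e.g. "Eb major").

G major

The chord Em is a minor triad rooted on E; its label is vi.
Counting down 5 scale steps from E places the tonic on G; a minor triad on degree 6 is diatonic only in major.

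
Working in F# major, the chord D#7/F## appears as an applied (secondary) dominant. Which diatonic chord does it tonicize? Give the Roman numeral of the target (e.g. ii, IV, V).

ii

The chord is a dominant seventh chord on D#.
A dominant resolves down a perfect fifth: D# → G#. In F# major, G# is scale degree 2, i.e. ii.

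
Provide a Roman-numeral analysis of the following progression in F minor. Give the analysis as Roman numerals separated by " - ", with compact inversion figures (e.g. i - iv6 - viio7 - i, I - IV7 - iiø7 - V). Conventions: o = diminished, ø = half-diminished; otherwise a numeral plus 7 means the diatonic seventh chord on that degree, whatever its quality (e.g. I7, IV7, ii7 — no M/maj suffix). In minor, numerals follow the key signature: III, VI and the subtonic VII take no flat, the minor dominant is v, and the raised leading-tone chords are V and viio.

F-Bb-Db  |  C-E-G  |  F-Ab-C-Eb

iv64 - V - i7

F-Bb-Db: minor triad on Bb = scale degree 4 → iv64.
C-E-G: root C is the dominant; major triad there is V.
F-Ab-C-Eb: root F is the tonic; minor seventh chord there is i7.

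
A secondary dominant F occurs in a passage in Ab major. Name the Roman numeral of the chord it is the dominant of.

ii

The chord is a major triad on F.
A dominant resolves down a perfect fifth: F → Bb. In Ab major, Bb is scale degree 2, i.e. ii.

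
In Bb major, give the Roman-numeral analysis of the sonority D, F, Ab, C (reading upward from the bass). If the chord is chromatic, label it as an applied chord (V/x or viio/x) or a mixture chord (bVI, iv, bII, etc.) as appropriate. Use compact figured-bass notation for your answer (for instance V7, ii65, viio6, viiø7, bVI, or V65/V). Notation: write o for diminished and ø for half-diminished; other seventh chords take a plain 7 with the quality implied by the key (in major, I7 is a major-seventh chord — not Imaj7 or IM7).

viiø7/IV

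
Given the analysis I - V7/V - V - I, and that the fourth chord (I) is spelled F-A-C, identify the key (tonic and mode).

F major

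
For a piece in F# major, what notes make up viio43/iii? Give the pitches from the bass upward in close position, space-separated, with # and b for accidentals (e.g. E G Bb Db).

D# F# G## B#

viio43/iii is a secondary leading-tone chord. The target iii is A# in F# major; the applied chord is rooted a semitone below, on G##.
Building a fully diminished seventh chord on G## gives G##-B#-D#-F#.
The figured bass 43 indicates second inversion, placing the fifth (D#) in the bass: D#-F#-G##-B#.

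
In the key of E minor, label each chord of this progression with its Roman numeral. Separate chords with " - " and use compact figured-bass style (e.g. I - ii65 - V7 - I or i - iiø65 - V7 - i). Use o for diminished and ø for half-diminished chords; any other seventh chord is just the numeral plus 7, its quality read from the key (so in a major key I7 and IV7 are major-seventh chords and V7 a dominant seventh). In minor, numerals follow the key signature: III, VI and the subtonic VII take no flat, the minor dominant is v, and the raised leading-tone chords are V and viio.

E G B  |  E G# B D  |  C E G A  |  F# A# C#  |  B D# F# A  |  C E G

i - V7/iv - iv65 - V/V - V7 - VI

E-G-B: minor triad on E = scale degree 1 → i.
E-G#-B-D is the secondary dominant of iv (dominant seventh chord on E): V7/iv.
C-E-G-A: minor seventh chord on A = scale degree 4 → iv65.
F#-A#-C#: a major triad on F#, the applied dominant of V → V/V.
B-D#-F#-A has root B, degree 5 in E minor, so V7.
C-E-G: major triad on C = scale degree 6 → VI.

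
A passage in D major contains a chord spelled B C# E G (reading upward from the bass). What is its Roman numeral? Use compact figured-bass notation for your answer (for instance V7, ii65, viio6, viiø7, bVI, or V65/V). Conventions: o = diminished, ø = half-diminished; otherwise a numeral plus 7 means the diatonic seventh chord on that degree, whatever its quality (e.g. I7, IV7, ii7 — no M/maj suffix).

Stacked in thirds the chord is C#-E-G-B: a half-diminished seventh chord on C#.
In D major, C# is the leading tone; the diatonic half-diminished seventh chord there is viiø7.
With B in the bass the chord is in third inversion, so the figured bass is 42.

viiø42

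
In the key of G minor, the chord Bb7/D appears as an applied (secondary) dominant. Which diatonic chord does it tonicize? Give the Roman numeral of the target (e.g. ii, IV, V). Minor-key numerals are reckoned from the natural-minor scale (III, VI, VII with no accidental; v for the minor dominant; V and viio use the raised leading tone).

The chord is a dominant seventh chord on Bb.
A dominant resolves down a perfect fifth: Bb → Eb. In G minor, Eb is scale degree 6, i.e. VI.

VI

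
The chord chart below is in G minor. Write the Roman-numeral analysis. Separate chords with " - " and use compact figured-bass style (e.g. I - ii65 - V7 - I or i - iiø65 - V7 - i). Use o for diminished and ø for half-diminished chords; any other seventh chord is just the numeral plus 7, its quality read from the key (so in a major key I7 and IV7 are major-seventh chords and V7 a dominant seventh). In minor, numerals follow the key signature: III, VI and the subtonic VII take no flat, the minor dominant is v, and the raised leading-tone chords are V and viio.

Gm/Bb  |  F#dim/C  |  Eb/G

Gm/Bb: root G is the tonic; minor triad there is i6.
F#dim/C has root F#, degree 7 in G minor, so viio64.
Eb/G has root Eb, degree 6 in G minor, so VI6.

i6 - viio64 - VI6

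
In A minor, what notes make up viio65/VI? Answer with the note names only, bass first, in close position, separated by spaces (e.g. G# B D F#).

The slash marks an applied leading-tone chord: viio of VI. In A minor, VI is F, so the leading tone to it is E, a half step below.
Building a fully diminished seventh chord on E gives E-G-Bb-Db.
With the 65 figure the chord is in first inversion; from the bass G upward in close position it reads G-Bb-Db-E.

G Bb Db E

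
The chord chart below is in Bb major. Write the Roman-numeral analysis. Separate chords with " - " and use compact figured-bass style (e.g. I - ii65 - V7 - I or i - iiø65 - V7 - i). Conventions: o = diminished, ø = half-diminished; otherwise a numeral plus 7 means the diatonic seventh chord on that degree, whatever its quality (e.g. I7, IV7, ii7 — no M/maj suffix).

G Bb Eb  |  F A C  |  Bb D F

IV6 - V - I

G-Bb-Eb: root Eb is the subdominant; major triad there is IV6.
F-A-C has root F, degree 5 in Bb major, so V.
Bb-D-F has root Bb, degree 1 in Bb major, so I.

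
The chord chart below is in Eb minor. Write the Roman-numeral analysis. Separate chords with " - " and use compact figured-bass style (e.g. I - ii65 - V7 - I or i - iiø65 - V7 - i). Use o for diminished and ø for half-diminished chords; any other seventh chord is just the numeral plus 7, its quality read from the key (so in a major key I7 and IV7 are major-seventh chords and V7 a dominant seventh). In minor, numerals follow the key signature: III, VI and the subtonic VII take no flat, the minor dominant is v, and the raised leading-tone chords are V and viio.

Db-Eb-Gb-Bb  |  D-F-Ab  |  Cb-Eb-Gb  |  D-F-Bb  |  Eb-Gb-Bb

Db-Eb-Gb-Bb: root Eb is the tonic; minor seventh chord there is i42.
D-F-Ab: diminished triad on D = scale degree 7 → viio.
Cb-Eb-Gb: root Cb is the submediant; major triad there is VI.
D-F-Bb: major triad on Bb = scale degree 5 → V6.
Eb-Gb-Bb: minor triad on Eb = scale degree 1 → i.

i42 - viio - VI - V6 - i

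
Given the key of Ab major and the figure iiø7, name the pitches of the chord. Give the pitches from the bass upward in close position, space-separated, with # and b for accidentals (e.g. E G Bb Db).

iiø7 is the half-diminished supertonic seventh, borrowed from the parallel minor. In Ab major that root is Bb.
So the chord is Bb-Db-Fb-Ab.

Bb Db Fb Ab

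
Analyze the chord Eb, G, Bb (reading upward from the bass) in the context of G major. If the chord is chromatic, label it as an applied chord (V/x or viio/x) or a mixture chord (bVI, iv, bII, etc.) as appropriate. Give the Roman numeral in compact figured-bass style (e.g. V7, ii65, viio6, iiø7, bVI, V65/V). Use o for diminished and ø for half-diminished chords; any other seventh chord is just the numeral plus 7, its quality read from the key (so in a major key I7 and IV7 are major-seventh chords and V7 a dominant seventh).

bVI

The pitches Eb-G-Bb form a major triad rooted on Eb.
Eb is the lowered sixth degree of G major (diatonic 6 would be E). This is a major triad on the lowered sixth degree, borrowed from the parallel minor.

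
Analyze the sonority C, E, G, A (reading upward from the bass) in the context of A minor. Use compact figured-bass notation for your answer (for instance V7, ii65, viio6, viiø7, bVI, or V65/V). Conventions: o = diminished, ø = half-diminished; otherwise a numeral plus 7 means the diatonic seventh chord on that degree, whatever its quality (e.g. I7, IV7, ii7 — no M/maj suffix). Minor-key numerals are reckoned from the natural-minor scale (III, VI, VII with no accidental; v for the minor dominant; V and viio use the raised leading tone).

Stacked in thirds the chord is A-C-E-G: a minor seventh chord on A.
A is scale degree 1 in A minor, and a minor seventh chord on that degree is written i7.
With C in the bass the chord is in first inversion, so the figured bass is 65.

i65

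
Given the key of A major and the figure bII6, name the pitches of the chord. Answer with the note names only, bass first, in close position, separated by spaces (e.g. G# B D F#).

D F Bb

Scale degree 2 in A major is B; lowering it a half step gives Bb. bII6 is the Neapolitan sixth — a major triad on the lowered second degree, here in its customary first inversion.
So the chord is Bb-D-F.
With the 6 figure the chord is in first inversion; from the bass D upward in close position it reads D-F-Bb.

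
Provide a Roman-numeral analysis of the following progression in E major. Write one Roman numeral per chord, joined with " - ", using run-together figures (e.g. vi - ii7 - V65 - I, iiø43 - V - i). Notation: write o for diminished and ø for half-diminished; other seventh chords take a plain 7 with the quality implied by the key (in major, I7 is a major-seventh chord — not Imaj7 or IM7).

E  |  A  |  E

I - IV - I

E has root E, degree 1 in E major, so I.
A: major triad on A = scale degree 4 → IV.
E has root E, degree 1 in E major, so I.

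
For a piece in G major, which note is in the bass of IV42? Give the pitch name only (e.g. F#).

IV in G major has root C; the chord is C-E-G-B.
The figure 42 means third inversion — the seventh is in the bass.

B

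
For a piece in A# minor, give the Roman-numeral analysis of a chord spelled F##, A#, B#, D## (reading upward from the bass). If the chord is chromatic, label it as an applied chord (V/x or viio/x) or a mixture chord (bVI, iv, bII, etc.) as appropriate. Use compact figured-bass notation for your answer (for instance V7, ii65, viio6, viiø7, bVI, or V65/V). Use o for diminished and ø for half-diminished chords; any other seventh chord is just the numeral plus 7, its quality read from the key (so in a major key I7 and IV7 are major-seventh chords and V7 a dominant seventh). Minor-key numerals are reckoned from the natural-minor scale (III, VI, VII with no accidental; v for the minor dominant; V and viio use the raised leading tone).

V43/V

Stacked in thirds the chord is B#-D##-F##-A#: a dominant seventh chord on B#.
B# is not a diatonic chord root with this quality in A# minor, but it lies a perfect fifth above E# (V), so the chord functions as an applied dominant of V.
With F## in the bass the chord is in second inversion, so the figured bass is 43.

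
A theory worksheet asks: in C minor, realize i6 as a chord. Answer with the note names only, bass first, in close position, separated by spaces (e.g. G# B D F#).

Eb G C

The numeral's case and figure indicate a minor triad. In C minor its root, the first degree, is C.
That chord is spelled C-Eb-G.
The figured bass 6 indicates first inversion, placing the third (Eb) in the bass: Eb-G-C.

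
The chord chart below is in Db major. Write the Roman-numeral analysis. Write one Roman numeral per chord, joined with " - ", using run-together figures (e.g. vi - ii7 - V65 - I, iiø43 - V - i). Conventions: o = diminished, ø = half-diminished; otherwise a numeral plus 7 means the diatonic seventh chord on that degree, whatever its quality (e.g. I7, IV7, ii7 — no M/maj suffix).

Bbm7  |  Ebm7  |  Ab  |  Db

vi7 - ii7 - V - I

Bbm7: root Bb is the submediant; minor seventh chord there is vi7.
Ebm7 has root Eb, degree 2 in Db major, so ii7.
Ab: major triad on Ab = scale degree 5 → V.
Db has root Db, degree 1 in Db major, so I.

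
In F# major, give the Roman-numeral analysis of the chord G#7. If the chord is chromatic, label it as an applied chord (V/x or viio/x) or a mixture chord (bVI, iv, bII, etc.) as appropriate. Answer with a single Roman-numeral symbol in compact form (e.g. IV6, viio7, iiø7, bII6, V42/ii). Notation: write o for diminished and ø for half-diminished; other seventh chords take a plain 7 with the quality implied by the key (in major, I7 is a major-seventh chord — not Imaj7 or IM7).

V7/V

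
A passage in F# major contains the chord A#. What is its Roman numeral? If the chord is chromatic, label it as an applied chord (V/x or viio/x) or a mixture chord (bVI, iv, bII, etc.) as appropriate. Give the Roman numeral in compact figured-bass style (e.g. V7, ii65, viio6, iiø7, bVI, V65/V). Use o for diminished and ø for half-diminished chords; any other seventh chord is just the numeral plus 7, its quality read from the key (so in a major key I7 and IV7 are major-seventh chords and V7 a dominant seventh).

Stacked in thirds the chord is A#-C##-E#: a major triad on A#.
A# is not a diatonic chord root with this quality in F# major, but it lies a perfect fifth above D# (vi), so the chord functions as an applied dominant of vi.

V/vi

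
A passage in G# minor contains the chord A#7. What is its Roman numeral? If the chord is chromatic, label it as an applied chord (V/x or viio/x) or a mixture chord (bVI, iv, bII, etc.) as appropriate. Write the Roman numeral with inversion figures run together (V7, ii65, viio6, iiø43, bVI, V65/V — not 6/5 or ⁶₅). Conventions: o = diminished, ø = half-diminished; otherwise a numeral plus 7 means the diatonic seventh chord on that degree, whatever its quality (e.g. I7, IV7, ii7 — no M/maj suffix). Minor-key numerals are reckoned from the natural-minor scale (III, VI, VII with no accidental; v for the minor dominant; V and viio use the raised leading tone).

V7/V

Stacked in thirds the chord is A#-C##-E#-G#: a dominant seventh chord on A#.
A# is not a diatonic chord root with this quality in G# minor, but it lies a perfect fifth above D# (V), so the chord functions as an applied dominant of V.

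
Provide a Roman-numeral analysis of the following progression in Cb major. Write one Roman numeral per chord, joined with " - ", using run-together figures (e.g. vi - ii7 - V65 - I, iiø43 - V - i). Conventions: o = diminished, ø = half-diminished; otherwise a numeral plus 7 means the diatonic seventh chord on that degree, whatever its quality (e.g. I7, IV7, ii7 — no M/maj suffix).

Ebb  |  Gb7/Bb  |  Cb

bIII - V65 - I

Ebb: major triad on Ebb — chromatic; bIII (borrowed from the parallel minor).
Gb7/Bb: root Gb is the dominant; dominant seventh chord there is V65.
Cb: major triad on Cb = scale degree 1 → I.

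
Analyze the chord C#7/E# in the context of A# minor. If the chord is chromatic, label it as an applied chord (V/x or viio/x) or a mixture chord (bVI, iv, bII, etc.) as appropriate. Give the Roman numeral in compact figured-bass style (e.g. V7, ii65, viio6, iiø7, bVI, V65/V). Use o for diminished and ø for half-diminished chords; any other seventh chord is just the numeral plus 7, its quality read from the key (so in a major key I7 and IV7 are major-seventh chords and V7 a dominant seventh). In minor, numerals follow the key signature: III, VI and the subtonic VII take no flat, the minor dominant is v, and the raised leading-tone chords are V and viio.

Stacked in thirds the chord is C#-E#-G#-B: a dominant seventh chord on C#.
C# is not a diatonic chord root with this quality in A# minor, but it lies a perfect fifth above F# (VI), so the chord functions as an applied dominant of VI.
With E# in the bass the chord is in first inversion, so the figured bass is 65.

V65/VI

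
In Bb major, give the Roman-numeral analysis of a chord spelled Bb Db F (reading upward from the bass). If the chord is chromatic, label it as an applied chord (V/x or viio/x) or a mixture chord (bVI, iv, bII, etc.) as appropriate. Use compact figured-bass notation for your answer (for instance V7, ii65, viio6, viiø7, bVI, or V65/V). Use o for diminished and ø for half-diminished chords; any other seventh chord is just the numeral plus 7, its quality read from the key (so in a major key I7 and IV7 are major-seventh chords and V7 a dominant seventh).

Stacked in thirds the chord is Bb-Db-F: a minor triad on Bb.
Bb is the first degree of Bb major. This is the minor tonic, borrowed from the parallel minor.

i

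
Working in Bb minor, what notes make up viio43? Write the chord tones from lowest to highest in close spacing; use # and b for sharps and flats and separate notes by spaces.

Eb Gb A C

In Bb minor, the leading-tone chord is built on the raised seventh degree, A.
Stacking thirds from A gives A-C-Eb-Gb.
With the 43 figure the chord is in second inversion; from the bass Eb upward in close position it reads Eb-Gb-A-C.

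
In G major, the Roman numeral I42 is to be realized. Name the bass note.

F#

I in G major has root G; the chord is G-B-D-F#.
The figure 42 means third inversion — the seventh is in the bass.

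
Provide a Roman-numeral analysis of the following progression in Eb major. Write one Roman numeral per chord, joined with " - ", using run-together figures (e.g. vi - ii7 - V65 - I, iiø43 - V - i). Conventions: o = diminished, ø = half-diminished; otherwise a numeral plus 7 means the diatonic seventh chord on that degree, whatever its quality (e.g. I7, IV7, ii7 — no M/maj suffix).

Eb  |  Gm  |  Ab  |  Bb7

I - iii - IV - V7

Eb: root Eb is the tonic; major triad there is I.
Gm: root G is the mediant; minor triad there is iii.
Ab has root Ab, degree 4 in Eb major, so IV.
Bb7: root Bb is the dominant; dominant seventh chord there is V7.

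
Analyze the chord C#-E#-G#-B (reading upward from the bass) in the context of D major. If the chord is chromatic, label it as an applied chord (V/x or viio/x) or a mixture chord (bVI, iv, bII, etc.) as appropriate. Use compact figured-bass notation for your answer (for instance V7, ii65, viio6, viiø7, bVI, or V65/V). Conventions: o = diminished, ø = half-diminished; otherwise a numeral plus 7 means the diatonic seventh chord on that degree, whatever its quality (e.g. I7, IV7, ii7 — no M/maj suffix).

The pitches C#-E#-G#-B form a dominant seventh chord rooted on C#.
C# is not a diatonic chord root with this quality in D major, but it lies a perfect fifth above F# (iii), so the chord functions as an applied dominant of iii.

V7/iii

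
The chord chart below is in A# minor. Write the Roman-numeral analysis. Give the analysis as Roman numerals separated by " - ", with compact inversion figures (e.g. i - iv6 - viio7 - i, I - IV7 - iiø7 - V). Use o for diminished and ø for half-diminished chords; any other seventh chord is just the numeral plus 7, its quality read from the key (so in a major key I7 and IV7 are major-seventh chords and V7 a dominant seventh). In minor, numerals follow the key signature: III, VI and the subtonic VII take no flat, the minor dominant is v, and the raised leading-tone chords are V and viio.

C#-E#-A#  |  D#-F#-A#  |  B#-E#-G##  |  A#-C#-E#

i6 - iv - V64 - i

C#-E#-A#: minor triad on A# = scale degree 1 → i6.
D#-F#-A# has root D#, degree 4 in A# minor, so iv.
B#-E#-G##: major triad on E# = scale degree 5 → V64.
A#-C#-E# has root A#, degree 1 in A# minor, so i.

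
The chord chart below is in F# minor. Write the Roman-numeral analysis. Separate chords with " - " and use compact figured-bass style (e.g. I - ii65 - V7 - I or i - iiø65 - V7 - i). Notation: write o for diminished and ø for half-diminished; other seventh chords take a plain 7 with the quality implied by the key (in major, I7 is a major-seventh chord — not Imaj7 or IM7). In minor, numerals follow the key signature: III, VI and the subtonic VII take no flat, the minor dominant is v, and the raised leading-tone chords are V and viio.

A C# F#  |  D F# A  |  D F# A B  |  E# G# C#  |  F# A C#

A-C#-F# has root F#, degree 1 in F# minor, so i6.
D-F#-A: root D is the submediant; major triad there is VI.
D-F#-A-B has root B, degree 4 in F# minor, so iv65.
E#-G#-C# has root C#, degree 5 in F# minor, so V6.
F#-A-C# has root F#, degree 1 in F# minor, so i.

i6 - VI - iv65 - V6 - i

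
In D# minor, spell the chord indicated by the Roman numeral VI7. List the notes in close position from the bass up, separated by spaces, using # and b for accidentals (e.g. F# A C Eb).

The numeral's case and figure indicate a major seventh chord. In D# minor its root, scale degree 6, is B.
Stacking thirds from B gives B-D#-F#-A#.

B D# F# A#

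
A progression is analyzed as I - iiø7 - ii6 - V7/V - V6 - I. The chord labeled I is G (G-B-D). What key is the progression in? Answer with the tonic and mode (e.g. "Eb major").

I is given as G-B-D — a major triad with root G.
If G is scale degree 1 and the mode makes that degree carry a major triad, the tonic is G and the mode is major.

G major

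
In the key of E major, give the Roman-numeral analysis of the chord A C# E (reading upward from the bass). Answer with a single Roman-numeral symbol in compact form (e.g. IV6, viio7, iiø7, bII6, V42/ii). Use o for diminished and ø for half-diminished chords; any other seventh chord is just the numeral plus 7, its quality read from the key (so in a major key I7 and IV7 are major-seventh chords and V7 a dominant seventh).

IV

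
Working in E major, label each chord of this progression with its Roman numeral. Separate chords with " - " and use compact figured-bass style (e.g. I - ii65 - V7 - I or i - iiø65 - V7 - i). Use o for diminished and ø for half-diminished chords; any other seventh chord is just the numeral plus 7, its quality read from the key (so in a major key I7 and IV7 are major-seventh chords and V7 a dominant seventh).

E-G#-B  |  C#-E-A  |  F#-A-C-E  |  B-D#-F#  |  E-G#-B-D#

E-G#-B: root E is the tonic; major triad there is I.
C#-E-A has root A, degree 4 in E major, so IV6.
F#-A-C-E: half-diminished seventh chord on F# — chromatic; iiø7 (borrowed from the parallel minor).
B-D#-F#: major triad on B = scale degree 5 → V.
E-G#-B-D# has root E, degree 1 in E major, so I7.

I - IV6 - iiø7 - V - I7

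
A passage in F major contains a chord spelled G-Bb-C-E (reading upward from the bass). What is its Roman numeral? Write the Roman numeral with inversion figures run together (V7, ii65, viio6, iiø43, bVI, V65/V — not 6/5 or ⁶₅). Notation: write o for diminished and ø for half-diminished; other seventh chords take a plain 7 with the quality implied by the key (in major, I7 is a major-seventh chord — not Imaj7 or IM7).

V43

Stacked in thirds the chord is C-E-G-Bb: a dominant seventh chord on C.
In F major, C is the dominant; the diatonic dominant seventh chord there is V7.
With G in the bass the chord is in second inversion, so the figured bass is 43.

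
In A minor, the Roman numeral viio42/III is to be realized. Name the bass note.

Ab

The applied chord viio42/III is rooted on B: B-D-F-Ab.
The figure 42 means third inversion — the seventh is in the bass.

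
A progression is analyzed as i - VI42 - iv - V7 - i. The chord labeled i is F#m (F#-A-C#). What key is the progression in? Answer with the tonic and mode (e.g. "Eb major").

F# minor

The anchor chord is a minor triad on F#, labeled i.
If F# is scale degree 1 and the mode makes that degree carry a minor triad, the tonic is F# and the mode is minor.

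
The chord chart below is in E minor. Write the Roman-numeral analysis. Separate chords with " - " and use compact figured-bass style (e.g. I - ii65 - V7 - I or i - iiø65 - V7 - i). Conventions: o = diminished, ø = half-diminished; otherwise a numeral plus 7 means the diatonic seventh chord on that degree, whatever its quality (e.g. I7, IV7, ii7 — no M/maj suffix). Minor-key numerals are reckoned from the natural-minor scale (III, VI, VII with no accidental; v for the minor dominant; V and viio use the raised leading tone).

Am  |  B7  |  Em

iv - V7 - i

Am: root A is the subdominant; minor triad there is iv.
B7: root B is the dominant; dominant seventh chord there is V7.
Em: minor triad on E = scale degree 1 → i.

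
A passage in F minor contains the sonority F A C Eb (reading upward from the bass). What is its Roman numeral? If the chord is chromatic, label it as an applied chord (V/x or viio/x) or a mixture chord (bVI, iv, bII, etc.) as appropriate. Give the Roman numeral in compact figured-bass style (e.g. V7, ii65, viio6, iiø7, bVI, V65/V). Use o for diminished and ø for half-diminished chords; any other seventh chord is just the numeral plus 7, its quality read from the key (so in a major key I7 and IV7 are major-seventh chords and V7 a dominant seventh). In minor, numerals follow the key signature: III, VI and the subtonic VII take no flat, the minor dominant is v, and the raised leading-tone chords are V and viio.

V7/iv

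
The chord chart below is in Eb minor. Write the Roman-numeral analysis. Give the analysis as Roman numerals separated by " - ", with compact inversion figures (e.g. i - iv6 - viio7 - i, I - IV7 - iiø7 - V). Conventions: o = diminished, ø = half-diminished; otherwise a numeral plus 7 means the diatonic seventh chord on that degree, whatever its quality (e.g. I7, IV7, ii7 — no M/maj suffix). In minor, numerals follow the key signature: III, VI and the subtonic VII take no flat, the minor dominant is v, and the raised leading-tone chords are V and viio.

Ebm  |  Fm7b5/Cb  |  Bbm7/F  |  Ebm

i - iiø43 - v43 - i

Ebm: root Eb is the tonic; minor triad there is i.
Fm7b5/Cb has root F, degree 2 in Eb minor, so iiø43.
Bbm7/F: root Bb is the dominant; minor seventh chord there is v43.
Ebm: root Eb is the tonic; minor triad there is i.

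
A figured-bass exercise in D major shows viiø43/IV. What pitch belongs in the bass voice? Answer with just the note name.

C

The applied chord viiø43/IV is rooted on F#: F#-A-C-E.
The figure 43 means second inversion — the fifth is in the bass.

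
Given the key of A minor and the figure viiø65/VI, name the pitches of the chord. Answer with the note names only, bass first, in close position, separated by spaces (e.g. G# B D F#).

viiø65/VI is a secondary leading-tone chord. The target VI is F in A minor; the applied chord is rooted a semitone below, on E.
Building a half-diminished seventh chord on E gives E-G-Bb-D.
The figured bass 65 indicates first inversion, placing the third (G) in the bass: G-Bb-D-E.

G Bb D E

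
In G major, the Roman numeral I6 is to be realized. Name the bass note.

I in G major has root G; the chord is G-B-D.
The figure 6 means first inversion — the third is in the bass.

B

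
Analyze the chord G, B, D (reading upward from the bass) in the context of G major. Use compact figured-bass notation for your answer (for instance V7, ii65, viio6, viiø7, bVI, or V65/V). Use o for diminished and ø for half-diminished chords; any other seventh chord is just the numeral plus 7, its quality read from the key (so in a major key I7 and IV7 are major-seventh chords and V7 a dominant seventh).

The pitches G-B-D form a major triad rooted on G.
In G major, G is the tonic; the diatonic major triad there is I.

I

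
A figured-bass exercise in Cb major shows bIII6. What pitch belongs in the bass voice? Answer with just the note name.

Gb

bIII in Cb major has root Ebb; the chord is Ebb-Gb-Bbb.
The figure 6 means first inversion — the third is in the bass.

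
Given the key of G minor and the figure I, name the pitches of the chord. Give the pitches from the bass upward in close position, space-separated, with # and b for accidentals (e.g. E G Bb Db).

G B D

Scale degree 1 in G minor is G; here the chord built on it is altered to a major triad. I is the major tonic (Picardy third), borrowed from the parallel major.
So the chord is G-B-D.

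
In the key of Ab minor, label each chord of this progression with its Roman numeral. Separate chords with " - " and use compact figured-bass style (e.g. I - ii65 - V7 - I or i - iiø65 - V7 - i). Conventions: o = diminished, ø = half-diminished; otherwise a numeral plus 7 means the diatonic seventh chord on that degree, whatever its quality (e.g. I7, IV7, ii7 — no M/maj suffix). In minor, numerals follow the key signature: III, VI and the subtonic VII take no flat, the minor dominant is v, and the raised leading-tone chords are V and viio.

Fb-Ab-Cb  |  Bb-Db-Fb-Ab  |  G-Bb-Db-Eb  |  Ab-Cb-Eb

VI - iiø7 - V65 - i

Fb-Ab-Cb has root Fb, degree 6 in Ab minor, so VI.
Bb-Db-Fb-Ab: half-diminished seventh chord on Bb = scale degree 2 → iiø7.
G-Bb-Db-Eb: dominant seventh chord on Eb = scale degree 5 → V65.
Ab-Cb-Eb: root Ab is the tonic; minor triad there is i.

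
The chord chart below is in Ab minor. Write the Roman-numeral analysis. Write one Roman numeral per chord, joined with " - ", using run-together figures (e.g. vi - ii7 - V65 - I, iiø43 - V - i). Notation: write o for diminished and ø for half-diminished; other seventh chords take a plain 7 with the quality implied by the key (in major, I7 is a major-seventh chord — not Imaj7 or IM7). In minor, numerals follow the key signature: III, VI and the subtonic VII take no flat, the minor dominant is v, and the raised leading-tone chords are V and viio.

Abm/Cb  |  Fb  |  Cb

Abm/Cb: root Ab is the tonic; minor triad there is i6.
Fb: major triad on Fb = scale degree 6 → VI.
Cb: major triad on Cb = scale degree 3 → III.

i6 - VI - III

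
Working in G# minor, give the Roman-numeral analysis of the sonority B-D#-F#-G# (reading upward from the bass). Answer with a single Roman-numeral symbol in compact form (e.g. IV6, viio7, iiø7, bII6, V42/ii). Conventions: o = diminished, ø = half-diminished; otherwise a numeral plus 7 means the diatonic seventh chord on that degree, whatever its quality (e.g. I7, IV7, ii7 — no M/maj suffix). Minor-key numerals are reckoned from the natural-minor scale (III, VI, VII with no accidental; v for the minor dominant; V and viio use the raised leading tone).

Stacked in thirds the chord is G#-B-D#-F#: a minor seventh chord on G#.
In G# minor, G# is the tonic; the diatonic minor seventh chord there is i7.
With B in the bass the chord is in first inversion, so the figured bass is 65.

i65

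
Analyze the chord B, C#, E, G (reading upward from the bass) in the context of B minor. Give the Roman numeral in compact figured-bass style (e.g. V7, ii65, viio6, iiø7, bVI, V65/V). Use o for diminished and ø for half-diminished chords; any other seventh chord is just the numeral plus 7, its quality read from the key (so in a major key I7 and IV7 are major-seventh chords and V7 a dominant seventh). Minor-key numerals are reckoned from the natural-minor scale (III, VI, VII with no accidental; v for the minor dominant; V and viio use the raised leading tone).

The pitches C#-E-G-B form a half-diminished seventh chord rooted on C#.
C# is scale degree 2 in B minor, and a half-diminished seventh chord on that degree is written iiø7.
With B in the bass the chord is in third inversion, so the figured bass is 42.

iiø42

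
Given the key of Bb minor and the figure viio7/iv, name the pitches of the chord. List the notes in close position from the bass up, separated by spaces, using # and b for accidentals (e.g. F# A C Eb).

The slash marks an applied leading-tone chord: viio of iv. In Bb minor, iv is Eb, so the leading tone to it is D, a half step below.
Building a fully diminished seventh chord on D gives D-F-Ab-Cb.

D F Ab Cb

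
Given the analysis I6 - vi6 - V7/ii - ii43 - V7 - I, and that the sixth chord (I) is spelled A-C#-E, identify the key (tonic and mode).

A major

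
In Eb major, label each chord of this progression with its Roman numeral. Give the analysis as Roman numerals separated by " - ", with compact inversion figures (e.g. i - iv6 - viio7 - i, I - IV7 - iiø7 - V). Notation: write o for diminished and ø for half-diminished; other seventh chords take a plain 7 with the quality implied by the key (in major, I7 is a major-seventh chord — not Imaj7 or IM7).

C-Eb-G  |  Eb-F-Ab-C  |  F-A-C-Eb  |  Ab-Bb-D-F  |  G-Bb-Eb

C-Eb-G: root C is the submediant; minor triad there is vi.
Eb-F-Ab-C has root F, degree 2 in Eb major, so ii42.
F-A-C-Eb: a dominant seventh chord on F, the applied dominant of V → V7/V.
Ab-Bb-D-F has root Bb, degree 5 in Eb major, so V42.
G-Bb-Eb has root Eb, degree 1 in Eb major, so I6.

vi - ii42 - V7/V - V42 - I6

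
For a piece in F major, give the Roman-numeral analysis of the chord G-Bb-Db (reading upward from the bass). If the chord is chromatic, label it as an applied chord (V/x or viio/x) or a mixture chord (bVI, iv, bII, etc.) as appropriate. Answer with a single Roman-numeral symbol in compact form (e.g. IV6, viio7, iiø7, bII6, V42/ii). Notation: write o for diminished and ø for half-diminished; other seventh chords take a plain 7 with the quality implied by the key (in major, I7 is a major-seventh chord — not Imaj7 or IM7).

iio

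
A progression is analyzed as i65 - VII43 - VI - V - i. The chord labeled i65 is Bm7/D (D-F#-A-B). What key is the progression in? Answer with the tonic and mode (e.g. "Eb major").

B minor

i65 is given as D-F#-A-B — a minor seventh chord with root B.
If B is scale degree 1 and the mode makes that degree carry a minor seventh chord, the tonic is B and the mode is minor.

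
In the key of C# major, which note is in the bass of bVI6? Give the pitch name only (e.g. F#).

C#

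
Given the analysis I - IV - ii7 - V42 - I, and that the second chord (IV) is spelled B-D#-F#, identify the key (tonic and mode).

The anchor chord is a major triad on B, labeled IV.
IV on B implies B is the subdominant; that puts the tonic at F#, and the uppercase numeral fits major mode.

F# major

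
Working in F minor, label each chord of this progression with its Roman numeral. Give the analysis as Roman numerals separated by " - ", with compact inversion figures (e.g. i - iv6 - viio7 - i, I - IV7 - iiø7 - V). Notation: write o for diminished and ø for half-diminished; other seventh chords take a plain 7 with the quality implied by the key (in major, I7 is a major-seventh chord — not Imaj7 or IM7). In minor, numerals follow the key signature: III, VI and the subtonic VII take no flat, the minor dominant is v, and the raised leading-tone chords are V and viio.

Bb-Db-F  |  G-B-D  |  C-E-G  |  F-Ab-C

iv - V/V - V - i

Bb-Db-F has root Bb, degree 4 in F minor, so iv.
G-B-D: chromatic; G is V of V, so V/V.
C-E-G has root C, degree 5 in F minor, so V.
F-Ab-C: root F is the tonic; minor triad there is i.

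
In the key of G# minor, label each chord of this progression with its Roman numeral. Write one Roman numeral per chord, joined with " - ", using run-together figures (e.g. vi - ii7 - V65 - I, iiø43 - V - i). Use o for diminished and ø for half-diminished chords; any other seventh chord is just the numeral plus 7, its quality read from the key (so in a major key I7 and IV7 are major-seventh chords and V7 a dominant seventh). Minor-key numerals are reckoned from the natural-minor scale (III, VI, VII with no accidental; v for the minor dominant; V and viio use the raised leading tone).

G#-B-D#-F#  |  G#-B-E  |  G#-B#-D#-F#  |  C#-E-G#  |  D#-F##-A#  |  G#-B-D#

i7 - VI6 - V7/iv - iv - V - i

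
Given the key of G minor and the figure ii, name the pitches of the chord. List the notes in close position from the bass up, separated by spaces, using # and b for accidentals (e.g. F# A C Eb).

A C E

Scale degree 2 in G minor is A; here the chord built on it is altered to a minor triad. ii is the minor supertonic, borrowed from the parallel major (the Dorian ii).
So the chord is A-C-E.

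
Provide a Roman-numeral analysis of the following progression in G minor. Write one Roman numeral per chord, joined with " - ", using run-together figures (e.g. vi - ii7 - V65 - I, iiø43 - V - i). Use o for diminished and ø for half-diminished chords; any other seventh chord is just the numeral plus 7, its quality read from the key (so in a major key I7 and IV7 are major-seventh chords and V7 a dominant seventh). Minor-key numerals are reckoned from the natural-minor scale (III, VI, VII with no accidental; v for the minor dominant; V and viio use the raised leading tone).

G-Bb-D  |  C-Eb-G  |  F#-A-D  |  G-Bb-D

G-Bb-D has root G, degree 1 in G minor, so i.
C-Eb-G: minor triad on C = scale degree 4 → iv.
F#-A-D: major triad on D = scale degree 5 → V6.
G-Bb-D: minor triad on G = scale degree 1 → i.

i - iv - V6 - i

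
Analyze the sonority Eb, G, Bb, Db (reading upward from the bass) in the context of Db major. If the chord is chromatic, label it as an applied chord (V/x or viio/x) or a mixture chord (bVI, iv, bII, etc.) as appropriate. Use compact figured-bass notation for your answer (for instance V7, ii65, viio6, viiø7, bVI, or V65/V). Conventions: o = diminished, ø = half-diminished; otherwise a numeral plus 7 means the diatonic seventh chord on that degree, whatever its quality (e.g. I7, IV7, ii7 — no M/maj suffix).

V7/V

Stacked in thirds the chord is Eb-G-Bb-Db: a dominant seventh chord on Eb.
Eb is not a diatonic chord root with this quality in Db major, but it lies a perfect fifth above Ab (V), so the chord functions as an applied dominant of V.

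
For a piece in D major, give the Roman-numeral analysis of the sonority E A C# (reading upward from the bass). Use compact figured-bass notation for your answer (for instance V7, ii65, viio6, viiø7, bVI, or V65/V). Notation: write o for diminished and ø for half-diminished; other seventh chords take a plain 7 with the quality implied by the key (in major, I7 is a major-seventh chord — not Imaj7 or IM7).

Stacked in thirds the chord is A-C#-E: a major triad on A.
A is scale degree 5 in D major, and a major triad on that degree is written V.
With E in the bass the chord is in second inversion, so the figured bass is 64.

V64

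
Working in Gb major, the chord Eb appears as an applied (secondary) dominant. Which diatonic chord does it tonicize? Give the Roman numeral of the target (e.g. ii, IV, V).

The chord is a major triad on Eb.
A dominant resolves down a perfect fifth: Eb → Ab. In Gb major, Ab is scale degree 2, i.e. ii.

ii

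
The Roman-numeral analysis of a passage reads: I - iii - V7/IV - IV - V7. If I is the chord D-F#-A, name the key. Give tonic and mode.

D major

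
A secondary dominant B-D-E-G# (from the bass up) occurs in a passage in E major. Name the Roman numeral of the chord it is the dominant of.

IV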